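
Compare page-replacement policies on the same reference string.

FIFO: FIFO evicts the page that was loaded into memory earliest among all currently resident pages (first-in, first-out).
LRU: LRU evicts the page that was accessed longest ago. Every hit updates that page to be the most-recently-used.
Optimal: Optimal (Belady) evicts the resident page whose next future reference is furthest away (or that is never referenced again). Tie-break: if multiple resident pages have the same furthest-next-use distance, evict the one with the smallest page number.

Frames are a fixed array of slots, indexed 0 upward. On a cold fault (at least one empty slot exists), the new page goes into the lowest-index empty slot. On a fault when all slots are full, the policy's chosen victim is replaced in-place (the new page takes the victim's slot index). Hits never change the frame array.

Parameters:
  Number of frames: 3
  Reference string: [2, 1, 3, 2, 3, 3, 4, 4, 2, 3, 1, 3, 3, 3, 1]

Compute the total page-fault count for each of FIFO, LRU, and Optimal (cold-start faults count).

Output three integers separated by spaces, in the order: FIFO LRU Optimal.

Answer: 7 5 5

Derivation:
--- FIFO ---
  step 0: ref 2 -> FAULT, frames=[2,-,-] (faults so far: 1)
  step 1: ref 1 -> FAULT, frames=[2,1,-] (faults so far: 2)
  step 2: ref 3 -> FAULT, frames=[2,1,3] (faults so far: 3)
  step 3: ref 2 -> HIT, frames=[2,1,3] (faults so far: 3)
  step 4: ref 3 -> HIT, frames=[2,1,3] (faults so far: 3)
  step 5: ref 3 -> HIT, frames=[2,1,3] (faults so far: 3)
  step 6: ref 4 -> FAULT, evict 2, frames=[4,1,3] (faults so far: 4)
  step 7: ref 4 -> HIT, frames=[4,1,3] (faults so far: 4)
  step 8: ref 2 -> FAULT, evict 1, frames=[4,2,3] (faults so far: 5)
  step 9: ref 3 -> HIT, frames=[4,2,3] (faults so far: 5)
  step 10: ref 1 -> FAULT, evict 3, frames=[4,2,1] (faults so far: 6)
  step 11: ref 3 -> FAULT, evict 4, frames=[3,2,1] (faults so far: 7)
  step 12: ref 3 -> HIT, frames=[3,2,1] (faults so far: 7)
  step 13: ref 3 -> HIT, frames=[3,2,1] (faults so far: 7)
  step 14: ref 1 -> HIT, frames=[3,2,1] (faults so far: 7)
  FIFO total faults: 7
--- LRU ---
  step 0: ref 2 -> FAULT, frames=[2,-,-] (faults so far: 1)
  step 1: ref 1 -> FAULT, frames=[2,1,-] (faults so far: 2)
  step 2: ref 3 -> FAULT, frames=[2,1,3] (faults so far: 3)
  step 3: ref 2 -> HIT, frames=[2,1,3] (faults so far: 3)
  step 4: ref 3 -> HIT, frames=[2,1,3] (faults so far: 3)
  step 5: ref 3 -> HIT, frames=[2,1,3] (faults so far: 3)
  step 6: ref 4 -> FAULT, evict 1, frames=[2,4,3] (faults so far: 4)
  step 7: ref 4 -> HIT, frames=[2,4,3] (faults so far: 4)
  step 8: ref 2 -> HIT, frames=[2,4,3] (faults so far: 4)
  step 9: ref 3 -> HIT, frames=[2,4,3] (faults so far: 4)
  step 10: ref 1 -> FAULT, evict 4, frames=[2,1,3] (faults so far: 5)
  step 11: ref 3 -> HIT, frames=[2,1,3] (faults so far: 5)
  step 12: ref 3 -> HIT, frames=[2,1,3] (faults so far: 5)
  step 13: ref 3 -> HIT, frames=[2,1,3] (faults so far: 5)
  step 14: ref 1 -> HIT, frames=[2,1,3] (faults so far: 5)
  LRU total faults: 5
--- Optimal ---
  step 0: ref 2 -> FAULT, frames=[2,-,-] (faults so far: 1)
  step 1: ref 1 -> FAULT, frames=[2,1,-] (faults so far: 2)
  step 2: ref 3 -> FAULT, frames=[2,1,3] (faults so far: 3)
  step 3: ref 2 -> HIT, frames=[2,1,3] (faults so far: 3)
  step 4: ref 3 -> HIT, frames=[2,1,3] (faults so far: 3)
  step 5: ref 3 -> HIT, frames=[2,1,3] (faults so far: 3)
  step 6: ref 4 -> FAULT, evict 1, frames=[2,4,3] (faults so far: 4)
  step 7: ref 4 -> HIT, frames=[2,4,3] (faults so far: 4)
  step 8: ref 2 -> HIT, frames=[2,4,3] (faults so far: 4)
  step 9: ref 3 -> HIT, frames=[2,4,3] (faults so far: 4)
  step 10: ref 1 -> FAULT, evict 2, frames=[1,4,3] (faults so far: 5)
  step 11: ref 3 -> HIT, frames=[1,4,3] (faults so far: 5)
  step 12: ref 3 -> HIT, frames=[1,4,3] (faults so far: 5)
  step 13: ref 3 -> HIT, frames=[1,4,3] (faults so far: 5)
  step 14: ref 1 -> HIT, frames=[1,4,3] (faults so far: 5)
  Optimal total faults: 5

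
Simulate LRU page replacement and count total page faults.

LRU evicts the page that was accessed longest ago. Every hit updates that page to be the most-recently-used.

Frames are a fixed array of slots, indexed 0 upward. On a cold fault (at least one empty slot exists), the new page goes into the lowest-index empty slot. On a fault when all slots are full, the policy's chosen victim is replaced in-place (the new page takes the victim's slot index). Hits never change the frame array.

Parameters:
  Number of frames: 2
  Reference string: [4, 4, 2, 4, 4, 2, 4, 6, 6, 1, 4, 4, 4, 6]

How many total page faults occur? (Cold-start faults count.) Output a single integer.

Answer: 6

Derivation:
Step 0: ref 4 → FAULT, frames=[4,-]
Step 1: ref 4 → HIT, frames=[4,-]
Step 2: ref 2 → FAULT, frames=[4,2]
Step 3: ref 4 → HIT, frames=[4,2]
Step 4: ref 4 → HIT, frames=[4,2]
Step 5: ref 2 → HIT, frames=[4,2]
Step 6: ref 4 → HIT, frames=[4,2]
Step 7: ref 6 → FAULT (evict 2), frames=[4,6]
Step 8: ref 6 → HIT, frames=[4,6]
Step 9: ref 1 → FAULT (evict 4), frames=[1,6]
Step 10: ref 4 → FAULT (evict 6), frames=[1,4]
Step 11: ref 4 → HIT, frames=[1,4]
Step 12: ref 4 → HIT, frames=[1,4]
Step 13: ref 6 → FAULT (evict 1), frames=[6,4]
Total faults: 6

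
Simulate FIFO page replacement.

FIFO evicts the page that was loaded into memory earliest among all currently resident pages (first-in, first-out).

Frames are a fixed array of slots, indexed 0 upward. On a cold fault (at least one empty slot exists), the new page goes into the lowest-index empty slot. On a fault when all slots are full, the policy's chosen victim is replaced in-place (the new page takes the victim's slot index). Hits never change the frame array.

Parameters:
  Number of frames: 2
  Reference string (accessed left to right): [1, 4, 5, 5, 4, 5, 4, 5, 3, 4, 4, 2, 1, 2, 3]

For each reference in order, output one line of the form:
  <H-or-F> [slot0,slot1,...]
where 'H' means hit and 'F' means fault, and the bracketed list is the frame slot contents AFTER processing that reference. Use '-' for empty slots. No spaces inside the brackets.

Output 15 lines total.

F [1,-]
F [1,4]
F [5,4]
H [5,4]
H [5,4]
H [5,4]
H [5,4]
H [5,4]
F [5,3]
F [4,3]
H [4,3]
F [4,2]
F [1,2]
H [1,2]
F [1,3]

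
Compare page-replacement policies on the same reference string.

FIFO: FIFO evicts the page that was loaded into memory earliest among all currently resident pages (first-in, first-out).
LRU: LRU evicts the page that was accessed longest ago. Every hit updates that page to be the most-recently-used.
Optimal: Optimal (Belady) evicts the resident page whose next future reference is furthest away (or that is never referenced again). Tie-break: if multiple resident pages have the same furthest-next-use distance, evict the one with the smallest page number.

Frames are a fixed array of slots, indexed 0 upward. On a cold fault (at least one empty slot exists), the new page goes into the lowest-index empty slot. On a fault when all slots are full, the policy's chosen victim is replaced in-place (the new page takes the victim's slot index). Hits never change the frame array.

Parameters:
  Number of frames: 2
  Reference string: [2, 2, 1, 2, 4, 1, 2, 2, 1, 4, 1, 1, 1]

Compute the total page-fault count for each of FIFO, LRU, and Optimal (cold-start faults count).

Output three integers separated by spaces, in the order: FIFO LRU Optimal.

Answer: 6 6 5

Derivation:
--- FIFO ---
  step 0: ref 2 -> FAULT, frames=[2,-] (faults so far: 1)
  step 1: ref 2 -> HIT, frames=[2,-] (faults so far: 1)
  step 2: ref 1 -> FAULT, frames=[2,1] (faults so far: 2)
  step 3: ref 2 -> HIT, frames=[2,1] (faults so far: 2)
  step 4: ref 4 -> FAULT, evict 2, frames=[4,1] (faults so far: 3)
  step 5: ref 1 -> HIT, frames=[4,1] (faults so far: 3)
  step 6: ref 2 -> FAULT, evict 1, frames=[4,2] (faults so far: 4)
  step 7: ref 2 -> HIT, frames=[4,2] (faults so far: 4)
  step 8: ref 1 -> FAULT, evict 4, frames=[1,2] (faults so far: 5)
  step 9: ref 4 -> FAULT, evict 2, frames=[1,4] (faults so far: 6)
  step 10: ref 1 -> HIT, frames=[1,4] (faults so far: 6)
  step 11: ref 1 -> HIT, frames=[1,4] (faults so far: 6)
  step 12: ref 1 -> HIT, frames=[1,4] (faults so far: 6)
  FIFO total faults: 6
--- LRU ---
  step 0: ref 2 -> FAULT, frames=[2,-] (faults so far: 1)
  step 1: ref 2 -> HIT, frames=[2,-] (faults so far: 1)
  step 2: ref 1 -> FAULT, frames=[2,1] (faults so far: 2)
  step 3: ref 2 -> HIT, frames=[2,1] (faults so far: 2)
  step 4: ref 4 -> FAULT, evict 1, frames=[2,4] (faults so far: 3)
  step 5: ref 1 -> FAULT, evict 2, frames=[1,4] (faults so far: 4)
  step 6: ref 2 -> FAULT, evict 4, frames=[1,2] (faults so far: 5)
  step 7: ref 2 -> HIT, frames=[1,2] (faults so far: 5)
  step 8: ref 1 -> HIT, frames=[1,2] (faults so far: 5)
  step 9: ref 4 -> FAULT, evict 2, frames=[1,4] (faults so far: 6)
  step 10: ref 1 -> HIT, frames=[1,4] (faults so far: 6)
  step 11: ref 1 -> HIT, frames=[1,4] (faults so far: 6)
  step 12: ref 1 -> HIT, frames=[1,4] (faults so far: 6)
  LRU total faults: 6
--- Optimal ---
  step 0: ref 2 -> FAULT, frames=[2,-] (faults so far: 1)
  step 1: ref 2 -> HIT, frames=[2,-] (faults so far: 1)
  step 2: ref 1 -> FAULT, frames=[2,1] (faults so far: 2)
  step 3: ref 2 -> HIT, frames=[2,1] (faults so far: 2)
  step 4: ref 4 -> FAULT, evict 2, frames=[4,1] (faults so far: 3)
  step 5: ref 1 -> HIT, frames=[4,1] (faults so far: 3)
  step 6: ref 2 -> FAULT, evict 4, frames=[2,1] (faults so far: 4)
  step 7: ref 2 -> HIT, frames=[2,1] (faults so far: 4)
  step 8: ref 1 -> HIT, frames=[2,1] (faults so far: 4)
  step 9: ref 4 -> FAULT, evict 2, frames=[4,1] (faults so far: 5)
  step 10: ref 1 -> HIT, frames=[4,1] (faults so far: 5)
  step 11: ref 1 -> HIT, frames=[4,1] (faults so far: 5)
  step 12: ref 1 -> HIT, frames=[4,1] (faults so far: 5)
  Optimal total faults: 5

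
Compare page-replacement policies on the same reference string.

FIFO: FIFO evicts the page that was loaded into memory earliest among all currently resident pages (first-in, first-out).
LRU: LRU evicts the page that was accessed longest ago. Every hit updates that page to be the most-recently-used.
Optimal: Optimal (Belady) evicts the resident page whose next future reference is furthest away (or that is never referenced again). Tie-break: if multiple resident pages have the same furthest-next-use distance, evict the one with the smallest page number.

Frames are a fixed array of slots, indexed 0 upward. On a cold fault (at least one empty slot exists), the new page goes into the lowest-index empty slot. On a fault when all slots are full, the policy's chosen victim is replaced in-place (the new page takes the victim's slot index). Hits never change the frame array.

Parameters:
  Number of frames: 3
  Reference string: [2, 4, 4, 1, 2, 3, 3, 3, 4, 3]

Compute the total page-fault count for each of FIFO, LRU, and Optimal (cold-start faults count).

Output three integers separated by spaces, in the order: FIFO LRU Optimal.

Answer: 4 5 4

Derivation:
--- FIFO ---
  step 0: ref 2 -> FAULT, frames=[2,-,-] (faults so far: 1)
  step 1: ref 4 -> FAULT, frames=[2,4,-] (faults so far: 2)
  step 2: ref 4 -> HIT, frames=[2,4,-] (faults so far: 2)
  step 3: ref 1 -> FAULT, frames=[2,4,1] (faults so far: 3)
  step 4: ref 2 -> HIT, frames=[2,4,1] (faults so far: 3)
  step 5: ref 3 -> FAULT, evict 2, frames=[3,4,1] (faults so far: 4)
  step 6: ref 3 -> HIT, frames=[3,4,1] (faults so far: 4)
  step 7: ref 3 -> HIT, frames=[3,4,1] (faults so far: 4)
  step 8: ref 4 -> HIT, frames=[3,4,1] (faults so far: 4)
  step 9: ref 3 -> HIT, frames=[3,4,1] (faults so far: 4)
  FIFO total faults: 4
--- LRU ---
  step 0: ref 2 -> FAULT, frames=[2,-,-] (faults so far: 1)
  step 1: ref 4 -> FAULT, frames=[2,4,-] (faults so far: 2)
  step 2: ref 4 -> HIT, frames=[2,4,-] (faults so far: 2)
  step 3: ref 1 -> FAULT, frames=[2,4,1] (faults so far: 3)
  step 4: ref 2 -> HIT, frames=[2,4,1] (faults so far: 3)
  step 5: ref 3 -> FAULT, evict 4, frames=[2,3,1] (faults so far: 4)
  step 6: ref 3 -> HIT, frames=[2,3,1] (faults so far: 4)
  step 7: ref 3 -> HIT, frames=[2,3,1] (faults so far: 4)
  step 8: ref 4 -> FAULT, evict 1, frames=[2,3,4] (faults so far: 5)
  step 9: ref 3 -> HIT, frames=[2,3,4] (faults so far: 5)
  LRU total faults: 5
--- Optimal ---
  step 0: ref 2 -> FAULT, frames=[2,-,-] (faults so far: 1)
  step 1: ref 4 -> FAULT, frames=[2,4,-] (faults so far: 2)
  step 2: ref 4 -> HIT, frames=[2,4,-] (faults so far: 2)
  step 3: ref 1 -> FAULT, frames=[2,4,1] (faults so far: 3)
  step 4: ref 2 -> HIT, frames=[2,4,1] (faults so far: 3)
  step 5: ref 3 -> FAULT, evict 1, frames=[2,4,3] (faults so far: 4)
  step 6: ref 3 -> HIT, frames=[2,4,3] (faults so far: 4)
  step 7: ref 3 -> HIT, frames=[2,4,3] (faults so far: 4)
  step 8: ref 4 -> HIT, frames=[2,4,3] (faults so far: 4)
  step 9: ref 3 -> HIT, frames=[2,4,3] (faults so far: 4)
  Optimal total faults: 4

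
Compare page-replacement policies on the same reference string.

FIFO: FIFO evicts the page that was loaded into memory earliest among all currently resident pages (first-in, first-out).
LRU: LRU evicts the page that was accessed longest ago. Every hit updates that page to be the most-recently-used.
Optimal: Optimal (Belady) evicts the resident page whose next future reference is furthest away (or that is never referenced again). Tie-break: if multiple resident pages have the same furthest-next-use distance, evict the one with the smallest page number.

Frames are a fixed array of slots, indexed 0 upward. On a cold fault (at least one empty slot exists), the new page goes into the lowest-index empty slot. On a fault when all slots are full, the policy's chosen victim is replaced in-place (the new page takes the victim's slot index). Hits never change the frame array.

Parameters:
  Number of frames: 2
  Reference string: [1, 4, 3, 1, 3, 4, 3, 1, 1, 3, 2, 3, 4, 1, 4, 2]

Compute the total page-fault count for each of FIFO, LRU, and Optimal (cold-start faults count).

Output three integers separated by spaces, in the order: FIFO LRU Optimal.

Answer: 12 10 9

Derivation:
--- FIFO ---
  step 0: ref 1 -> FAULT, frames=[1,-] (faults so far: 1)
  step 1: ref 4 -> FAULT, frames=[1,4] (faults so far: 2)
  step 2: ref 3 -> FAULT, evict 1, frames=[3,4] (faults so far: 3)
  step 3: ref 1 -> FAULT, evict 4, frames=[3,1] (faults so far: 4)
  step 4: ref 3 -> HIT, frames=[3,1] (faults so far: 4)
  step 5: ref 4 -> FAULT, evict 3, frames=[4,1] (faults so far: 5)
  step 6: ref 3 -> FAULT, evict 1, frames=[4,3] (faults so far: 6)
  step 7: ref 1 -> FAULT, evict 4, frames=[1,3] (faults so far: 7)
  step 8: ref 1 -> HIT, frames=[1,3] (faults so far: 7)
  step 9: ref 3 -> HIT, frames=[1,3] (faults so far: 7)
  step 10: ref 2 -> FAULT, evict 3, frames=[1,2] (faults so far: 8)
  step 11: ref 3 -> FAULT, evict 1, frames=[3,2] (faults so far: 9)
  step 12: ref 4 -> FAULT, evict 2, frames=[3,4] (faults so far: 10)
  step 13: ref 1 -> FAULT, evict 3, frames=[1,4] (faults so far: 11)
  step 14: ref 4 -> HIT, frames=[1,4] (faults so far: 11)
  step 15: ref 2 -> FAULT, evict 4, frames=[1,2] (faults so far: 12)
  FIFO total faults: 12
--- LRU ---
  step 0: ref 1 -> FAULT, frames=[1,-] (faults so far: 1)
  step 1: ref 4 -> FAULT, frames=[1,4] (faults so far: 2)
  step 2: ref 3 -> FAULT, evict 1, frames=[3,4] (faults so far: 3)
  step 3: ref 1 -> FAULT, evict 4, frames=[3,1] (faults so far: 4)
  step 4: ref 3 -> HIT, frames=[3,1] (faults so far: 4)
  step 5: ref 4 -> FAULT, evict 1, frames=[3,4] (faults so far: 5)
  step 6: ref 3 -> HIT, frames=[3,4] (faults so far: 5)
  step 7: ref 1 -> FAULT, evict 4, frames=[3,1] (faults so far: 6)
  step 8: ref 1 -> HIT, frames=[3,1] (faults so far: 6)
  step 9: ref 3 -> HIT, frames=[3,1] (faults so far: 6)
  step 10: ref 2 -> FAULT, evict 1, frames=[3,2] (faults so far: 7)
  step 11: ref 3 -> HIT, frames=[3,2] (faults so far: 7)
  step 12: ref 4 -> FAULT, evict 2, frames=[3,4] (faults so far: 8)
  step 13: ref 1 -> FAULT, evict 3, frames=[1,4] (faults so far: 9)
  step 14: ref 4 -> HIT, frames=[1,4] (faults so far: 9)
  step 15: ref 2 -> FAULT, evict 1, frames=[2,4] (faults so far: 10)
  LRU total faults: 10
--- Optimal ---
  step 0: ref 1 -> FAULT, frames=[1,-] (faults so far: 1)
  step 1: ref 4 -> FAULT, frames=[1,4] (faults so far: 2)
  step 2: ref 3 -> FAULT, evict 4, frames=[1,3] (faults so far: 3)
  step 3: ref 1 -> HIT, frames=[1,3] (faults so far: 3)
  step 4: ref 3 -> HIT, frames=[1,3] (faults so far: 3)
  step 5: ref 4 -> FAULT, evict 1, frames=[4,3] (faults so far: 4)
  step 6: ref 3 -> HIT, frames=[4,3] (faults so far: 4)
  step 7: ref 1 -> FAULT, evict 4, frames=[1,3] (faults so far: 5)
  step 8: ref 1 -> HIT, frames=[1,3] (faults so far: 5)
  step 9: ref 3 -> HIT, frames=[1,3] (faults so far: 5)
  step 10: ref 2 -> FAULT, evict 1, frames=[2,3] (faults so far: 6)
  step 11: ref 3 -> HIT, frames=[2,3] (faults so far: 6)
  step 12: ref 4 -> FAULT, evict 3, frames=[2,4] (faults so far: 7)
  step 13: ref 1 -> FAULT, evict 2, frames=[1,4] (faults so far: 8)
  step 14: ref 4 -> HIT, frames=[1,4] (faults so far: 8)
  step 15: ref 2 -> FAULT, evict 1, frames=[2,4] (faults so far: 9)
  Optimal total faults: 9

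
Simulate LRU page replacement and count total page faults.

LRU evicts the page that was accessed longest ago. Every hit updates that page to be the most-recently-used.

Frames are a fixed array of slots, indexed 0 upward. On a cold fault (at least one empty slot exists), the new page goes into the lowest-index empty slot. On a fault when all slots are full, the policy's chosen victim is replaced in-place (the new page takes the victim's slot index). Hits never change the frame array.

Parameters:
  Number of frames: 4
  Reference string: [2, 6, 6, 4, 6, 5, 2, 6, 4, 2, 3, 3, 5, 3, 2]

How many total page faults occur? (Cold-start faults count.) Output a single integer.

Step 0: ref 2 → FAULT, frames=[2,-,-,-]
Step 1: ref 6 → FAULT, frames=[2,6,-,-]
Step 2: ref 6 → HIT, frames=[2,6,-,-]
Step 3: ref 4 → FAULT, frames=[2,6,4,-]
Step 4: ref 6 → HIT, frames=[2,6,4,-]
Step 5: ref 5 → FAULT, frames=[2,6,4,5]
Step 6: ref 2 → HIT, frames=[2,6,4,5]
Step 7: ref 6 → HIT, frames=[2,6,4,5]
Step 8: ref 4 → HIT, frames=[2,6,4,5]
Step 9: ref 2 → HIT, frames=[2,6,4,5]
Step 10: ref 3 → FAULT (evict 5), frames=[2,6,4,3]
Step 11: ref 3 → HIT, frames=[2,6,4,3]
Step 12: ref 5 → FAULT (evict 6), frames=[2,5,4,3]
Step 13: ref 3 → HIT, frames=[2,5,4,3]
Step 14: ref 2 → HIT, frames=[2,5,4,3]
Total faults: 6

Answer: 6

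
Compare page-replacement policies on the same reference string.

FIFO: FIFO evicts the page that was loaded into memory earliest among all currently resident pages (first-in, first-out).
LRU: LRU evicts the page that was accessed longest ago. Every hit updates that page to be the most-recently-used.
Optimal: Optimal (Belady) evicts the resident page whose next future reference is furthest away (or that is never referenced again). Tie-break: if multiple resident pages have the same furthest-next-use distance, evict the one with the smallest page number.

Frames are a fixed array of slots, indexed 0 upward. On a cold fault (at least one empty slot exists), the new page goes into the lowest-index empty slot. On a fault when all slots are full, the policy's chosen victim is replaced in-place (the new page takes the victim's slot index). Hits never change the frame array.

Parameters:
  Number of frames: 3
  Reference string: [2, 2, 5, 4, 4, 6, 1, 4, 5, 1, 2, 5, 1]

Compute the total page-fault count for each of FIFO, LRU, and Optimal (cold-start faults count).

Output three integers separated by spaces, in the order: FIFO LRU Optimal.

--- FIFO ---
  step 0: ref 2 -> FAULT, frames=[2,-,-] (faults so far: 1)
  step 1: ref 2 -> HIT, frames=[2,-,-] (faults so far: 1)
  step 2: ref 5 -> FAULT, frames=[2,5,-] (faults so far: 2)
  step 3: ref 4 -> FAULT, frames=[2,5,4] (faults so far: 3)
  step 4: ref 4 -> HIT, frames=[2,5,4] (faults so far: 3)
  step 5: ref 6 -> FAULT, evict 2, frames=[6,5,4] (faults so far: 4)
  step 6: ref 1 -> FAULT, evict 5, frames=[6,1,4] (faults so far: 5)
  step 7: ref 4 -> HIT, frames=[6,1,4] (faults so far: 5)
  step 8: ref 5 -> FAULT, evict 4, frames=[6,1,5] (faults so far: 6)
  step 9: ref 1 -> HIT, frames=[6,1,5] (faults so far: 6)
  step 10: ref 2 -> FAULT, evict 6, frames=[2,1,5] (faults so far: 7)
  step 11: ref 5 -> HIT, frames=[2,1,5] (faults so far: 7)
  step 12: ref 1 -> HIT, frames=[2,1,5] (faults so far: 7)
  FIFO total faults: 7
--- LRU ---
  step 0: ref 2 -> FAULT, frames=[2,-,-] (faults so far: 1)
  step 1: ref 2 -> HIT, frames=[2,-,-] (faults so far: 1)
  step 2: ref 5 -> FAULT, frames=[2,5,-] (faults so far: 2)
  step 3: ref 4 -> FAULT, frames=[2,5,4] (faults so far: 3)
  step 4: ref 4 -> HIT, frames=[2,5,4] (faults so far: 3)
  step 5: ref 6 -> FAULT, evict 2, frames=[6,5,4] (faults so far: 4)
  step 6: ref 1 -> FAULT, evict 5, frames=[6,1,4] (faults so far: 5)
  step 7: ref 4 -> HIT, frames=[6,1,4] (faults so far: 5)
  step 8: ref 5 -> FAULT, evict 6, frames=[5,1,4] (faults so far: 6)
  step 9: ref 1 -> HIT, frames=[5,1,4] (faults so far: 6)
  step 10: ref 2 -> FAULT, evict 4, frames=[5,1,2] (faults so far: 7)
  step 11: ref 5 -> HIT, frames=[5,1,2] (faults so far: 7)
  step 12: ref 1 -> HIT, frames=[5,1,2] (faults so far: 7)
  LRU total faults: 7
--- Optimal ---
  step 0: ref 2 -> FAULT, frames=[2,-,-] (faults so far: 1)
  step 1: ref 2 -> HIT, frames=[2,-,-] (faults so far: 1)
  step 2: ref 5 -> FAULT, frames=[2,5,-] (faults so far: 2)
  step 3: ref 4 -> FAULT, frames=[2,5,4] (faults so far: 3)
  step 4: ref 4 -> HIT, frames=[2,5,4] (faults so far: 3)
  step 5: ref 6 -> FAULT, evict 2, frames=[6,5,4] (faults so far: 4)
  step 6: ref 1 -> FAULT, evict 6, frames=[1,5,4] (faults so far: 5)
  step 7: ref 4 -> HIT, frames=[1,5,4] (faults so far: 5)
  step 8: ref 5 -> HIT, frames=[1,5,4] (faults so far: 5)
  step 9: ref 1 -> HIT, frames=[1,5,4] (faults so far: 5)
  step 10: ref 2 -> FAULT, evict 4, frames=[1,5,2] (faults so far: 6)
  step 11: ref 5 -> HIT, frames=[1,5,2] (faults so far: 6)
  step 12: ref 1 -> HIT, frames=[1,5,2] (faults so far: 6)
  Optimal total faults: 6

Answer: 7 7 6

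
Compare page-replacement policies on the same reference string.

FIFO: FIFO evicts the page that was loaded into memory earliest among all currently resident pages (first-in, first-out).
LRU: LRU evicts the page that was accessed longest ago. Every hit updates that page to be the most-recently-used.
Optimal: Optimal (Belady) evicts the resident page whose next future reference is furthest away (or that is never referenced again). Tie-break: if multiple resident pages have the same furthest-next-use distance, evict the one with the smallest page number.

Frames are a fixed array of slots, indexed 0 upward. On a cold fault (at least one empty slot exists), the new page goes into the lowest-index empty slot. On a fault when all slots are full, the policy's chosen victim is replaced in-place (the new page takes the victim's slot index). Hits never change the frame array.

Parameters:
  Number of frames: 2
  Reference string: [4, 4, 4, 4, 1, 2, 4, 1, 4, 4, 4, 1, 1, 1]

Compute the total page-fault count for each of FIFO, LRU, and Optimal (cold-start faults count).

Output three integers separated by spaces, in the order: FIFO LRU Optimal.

--- FIFO ---
  step 0: ref 4 -> FAULT, frames=[4,-] (faults so far: 1)
  step 1: ref 4 -> HIT, frames=[4,-] (faults so far: 1)
  step 2: ref 4 -> HIT, frames=[4,-] (faults so far: 1)
  step 3: ref 4 -> HIT, frames=[4,-] (faults so far: 1)
  step 4: ref 1 -> FAULT, frames=[4,1] (faults so far: 2)
  step 5: ref 2 -> FAULT, evict 4, frames=[2,1] (faults so far: 3)
  step 6: ref 4 -> FAULT, evict 1, frames=[2,4] (faults so far: 4)
  step 7: ref 1 -> FAULT, evict 2, frames=[1,4] (faults so far: 5)
  step 8: ref 4 -> HIT, frames=[1,4] (faults so far: 5)
  step 9: ref 4 -> HIT, frames=[1,4] (faults so far: 5)
  step 10: ref 4 -> HIT, frames=[1,4] (faults so far: 5)
  step 11: ref 1 -> HIT, frames=[1,4] (faults so far: 5)
  step 12: ref 1 -> HIT, frames=[1,4] (faults so far: 5)
  step 13: ref 1 -> HIT, frames=[1,4] (faults so far: 5)
  FIFO total faults: 5
--- LRU ---
  step 0: ref 4 -> FAULT, frames=[4,-] (faults so far: 1)
  step 1: ref 4 -> HIT, frames=[4,-] (faults so far: 1)
  step 2: ref 4 -> HIT, frames=[4,-] (faults so far: 1)
  step 3: ref 4 -> HIT, frames=[4,-] (faults so far: 1)
  step 4: ref 1 -> FAULT, frames=[4,1] (faults so far: 2)
  step 5: ref 2 -> FAULT, evict 4, frames=[2,1] (faults so far: 3)
  step 6: ref 4 -> FAULT, evict 1, frames=[2,4] (faults so far: 4)
  step 7: ref 1 -> FAULT, evict 2, frames=[1,4] (faults so far: 5)
  step 8: ref 4 -> HIT, frames=[1,4] (faults so far: 5)
  step 9: ref 4 -> HIT, frames=[1,4] (faults so far: 5)
  step 10: ref 4 -> HIT, frames=[1,4] (faults so far: 5)
  step 11: ref 1 -> HIT, frames=[1,4] (faults so far: 5)
  step 12: ref 1 -> HIT, frames=[1,4] (faults so far: 5)
  step 13: ref 1 -> HIT, frames=[1,4] (faults so far: 5)
  LRU total faults: 5
--- Optimal ---
  step 0: ref 4 -> FAULT, frames=[4,-] (faults so far: 1)
  step 1: ref 4 -> HIT, frames=[4,-] (faults so far: 1)
  step 2: ref 4 -> HIT, frames=[4,-] (faults so far: 1)
  step 3: ref 4 -> HIT, frames=[4,-] (faults so far: 1)
  step 4: ref 1 -> FAULT, frames=[4,1] (faults so far: 2)
  step 5: ref 2 -> FAULT, evict 1, frames=[4,2] (faults so far: 3)
  step 6: ref 4 -> HIT, frames=[4,2] (faults so far: 3)
  step 7: ref 1 -> FAULT, evict 2, frames=[4,1] (faults so far: 4)
  step 8: ref 4 -> HIT, frames=[4,1] (faults so far: 4)
  step 9: ref 4 -> HIT, frames=[4,1] (faults so far: 4)
  step 10: ref 4 -> HIT, frames=[4,1] (faults so far: 4)
  step 11: ref 1 -> HIT, frames=[4,1] (faults so far: 4)
  step 12: ref 1 -> HIT, frames=[4,1] (faults so far: 4)
  step 13: ref 1 -> HIT, frames=[4,1] (faults so far: 4)
  Optimal total faults: 4

Answer: 5 5 4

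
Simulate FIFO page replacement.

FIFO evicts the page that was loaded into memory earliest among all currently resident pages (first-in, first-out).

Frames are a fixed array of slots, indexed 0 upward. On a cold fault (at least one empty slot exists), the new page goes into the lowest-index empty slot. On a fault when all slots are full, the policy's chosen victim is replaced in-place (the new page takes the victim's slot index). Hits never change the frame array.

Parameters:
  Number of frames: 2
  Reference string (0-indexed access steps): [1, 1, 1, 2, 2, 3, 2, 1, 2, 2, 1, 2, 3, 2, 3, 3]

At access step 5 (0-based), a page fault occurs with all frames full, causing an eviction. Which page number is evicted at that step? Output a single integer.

Answer: 1

Derivation:
Step 0: ref 1 -> FAULT, frames=[1,-]
Step 1: ref 1 -> HIT, frames=[1,-]
Step 2: ref 1 -> HIT, frames=[1,-]
Step 3: ref 2 -> FAULT, frames=[1,2]
Step 4: ref 2 -> HIT, frames=[1,2]
Step 5: ref 3 -> FAULT, evict 1, frames=[3,2]
At step 5: evicted page 1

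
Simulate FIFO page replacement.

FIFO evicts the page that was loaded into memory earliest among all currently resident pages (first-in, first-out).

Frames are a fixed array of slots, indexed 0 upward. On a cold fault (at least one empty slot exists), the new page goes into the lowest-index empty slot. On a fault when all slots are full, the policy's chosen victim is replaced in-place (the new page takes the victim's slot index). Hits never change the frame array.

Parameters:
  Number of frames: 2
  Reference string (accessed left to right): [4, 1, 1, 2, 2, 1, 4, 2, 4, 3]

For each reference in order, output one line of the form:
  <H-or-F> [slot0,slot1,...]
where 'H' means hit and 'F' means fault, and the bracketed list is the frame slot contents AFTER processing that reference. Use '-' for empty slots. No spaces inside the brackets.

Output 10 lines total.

F [4,-]
F [4,1]
H [4,1]
F [2,1]
H [2,1]
H [2,1]
F [2,4]
H [2,4]
H [2,4]
F [3,4]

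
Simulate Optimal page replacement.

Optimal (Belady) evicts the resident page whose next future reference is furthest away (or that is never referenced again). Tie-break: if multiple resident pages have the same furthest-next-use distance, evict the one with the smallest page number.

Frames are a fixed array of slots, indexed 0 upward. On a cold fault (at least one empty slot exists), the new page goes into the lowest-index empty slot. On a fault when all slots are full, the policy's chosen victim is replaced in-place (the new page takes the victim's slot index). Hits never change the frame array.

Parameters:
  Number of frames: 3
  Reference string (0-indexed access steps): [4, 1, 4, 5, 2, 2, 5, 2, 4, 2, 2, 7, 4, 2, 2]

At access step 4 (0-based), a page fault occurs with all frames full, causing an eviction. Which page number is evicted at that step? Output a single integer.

Answer: 1

Derivation:
Step 0: ref 4 -> FAULT, frames=[4,-,-]
Step 1: ref 1 -> FAULT, frames=[4,1,-]
Step 2: ref 4 -> HIT, frames=[4,1,-]
Step 3: ref 5 -> FAULT, frames=[4,1,5]
Step 4: ref 2 -> FAULT, evict 1, frames=[4,2,5]
At step 4: evicted page 1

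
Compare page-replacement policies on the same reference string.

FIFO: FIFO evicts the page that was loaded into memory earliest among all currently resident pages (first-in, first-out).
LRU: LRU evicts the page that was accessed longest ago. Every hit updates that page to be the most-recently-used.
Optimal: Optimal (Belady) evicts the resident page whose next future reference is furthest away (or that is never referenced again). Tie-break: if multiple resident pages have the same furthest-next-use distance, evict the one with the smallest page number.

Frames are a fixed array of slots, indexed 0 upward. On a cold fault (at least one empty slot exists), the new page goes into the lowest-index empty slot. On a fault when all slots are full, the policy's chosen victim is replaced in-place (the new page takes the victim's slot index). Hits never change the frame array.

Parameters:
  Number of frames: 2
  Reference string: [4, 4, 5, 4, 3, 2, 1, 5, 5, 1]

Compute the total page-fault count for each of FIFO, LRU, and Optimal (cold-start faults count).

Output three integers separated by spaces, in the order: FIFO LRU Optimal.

Answer: 6 6 5

Derivation:
--- FIFO ---
  step 0: ref 4 -> FAULT, frames=[4,-] (faults so far: 1)
  step 1: ref 4 -> HIT, frames=[4,-] (faults so far: 1)
  step 2: ref 5 -> FAULT, frames=[4,5] (faults so far: 2)
  step 3: ref 4 -> HIT, frames=[4,5] (faults so far: 2)
  step 4: ref 3 -> FAULT, evict 4, frames=[3,5] (faults so far: 3)
  step 5: ref 2 -> FAULT, evict 5, frames=[3,2] (faults so far: 4)
  step 6: ref 1 -> FAULT, evict 3, frames=[1,2] (faults so far: 5)
  step 7: ref 5 -> FAULT, evict 2, frames=[1,5] (faults so far: 6)
  step 8: ref 5 -> HIT, frames=[1,5] (faults so far: 6)
  step 9: ref 1 -> HIT, frames=[1,5] (faults so far: 6)
  FIFO total faults: 6
--- LRU ---
  step 0: ref 4 -> FAULT, frames=[4,-] (faults so far: 1)
  step 1: ref 4 -> HIT, frames=[4,-] (faults so far: 1)
  step 2: ref 5 -> FAULT, frames=[4,5] (faults so far: 2)
  step 3: ref 4 -> HIT, frames=[4,5] (faults so far: 2)
  step 4: ref 3 -> FAULT, evict 5, frames=[4,3] (faults so far: 3)
  step 5: ref 2 -> FAULT, evict 4, frames=[2,3] (faults so far: 4)
  step 6: ref 1 -> FAULT, evict 3, frames=[2,1] (faults so far: 5)
  step 7: ref 5 -> FAULT, evict 2, frames=[5,1] (faults so far: 6)
  step 8: ref 5 -> HIT, frames=[5,1] (faults so far: 6)
  step 9: ref 1 -> HIT, frames=[5,1] (faults so far: 6)
  LRU total faults: 6
--- Optimal ---
  step 0: ref 4 -> FAULT, frames=[4,-] (faults so far: 1)
  step 1: ref 4 -> HIT, frames=[4,-] (faults so far: 1)
  step 2: ref 5 -> FAULT, frames=[4,5] (faults so far: 2)
  step 3: ref 4 -> HIT, frames=[4,5] (faults so far: 2)
  step 4: ref 3 -> FAULT, evict 4, frames=[3,5] (faults so far: 3)
  step 5: ref 2 -> FAULT, evict 3, frames=[2,5] (faults so far: 4)
  step 6: ref 1 -> FAULT, evict 2, frames=[1,5] (faults so far: 5)
  step 7: ref 5 -> HIT, frames=[1,5] (faults so far: 5)
  step 8: ref 5 -> HIT, frames=[1,5] (faults so far: 5)
  step 9: ref 1 -> HIT, frames=[1,5] (faults so far: 5)
  Optimal total faults: 5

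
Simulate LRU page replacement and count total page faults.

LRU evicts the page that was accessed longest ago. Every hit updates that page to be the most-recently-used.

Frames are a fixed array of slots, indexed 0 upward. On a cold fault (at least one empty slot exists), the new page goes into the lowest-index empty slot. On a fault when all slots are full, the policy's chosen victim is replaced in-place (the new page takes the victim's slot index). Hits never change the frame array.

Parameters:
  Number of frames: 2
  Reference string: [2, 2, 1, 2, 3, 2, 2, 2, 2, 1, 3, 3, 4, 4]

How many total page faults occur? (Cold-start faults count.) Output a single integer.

Answer: 6

Derivation:
Step 0: ref 2 → FAULT, frames=[2,-]
Step 1: ref 2 → HIT, frames=[2,-]
Step 2: ref 1 → FAULT, frames=[2,1]
Step 3: ref 2 → HIT, frames=[2,1]
Step 4: ref 3 → FAULT (evict 1), frames=[2,3]
Step 5: ref 2 → HIT, frames=[2,3]
Step 6: ref 2 → HIT, frames=[2,3]
Step 7: ref 2 → HIT, frames=[2,3]
Step 8: ref 2 → HIT, frames=[2,3]
Step 9: ref 1 → FAULT (evict 3), frames=[2,1]
Step 10: ref 3 → FAULT (evict 2), frames=[3,1]
Step 11: ref 3 → HIT, frames=[3,1]
Step 12: ref 4 → FAULT (evict 1), frames=[3,4]
Step 13: ref 4 → HIT, frames=[3,4]
Total faults: 6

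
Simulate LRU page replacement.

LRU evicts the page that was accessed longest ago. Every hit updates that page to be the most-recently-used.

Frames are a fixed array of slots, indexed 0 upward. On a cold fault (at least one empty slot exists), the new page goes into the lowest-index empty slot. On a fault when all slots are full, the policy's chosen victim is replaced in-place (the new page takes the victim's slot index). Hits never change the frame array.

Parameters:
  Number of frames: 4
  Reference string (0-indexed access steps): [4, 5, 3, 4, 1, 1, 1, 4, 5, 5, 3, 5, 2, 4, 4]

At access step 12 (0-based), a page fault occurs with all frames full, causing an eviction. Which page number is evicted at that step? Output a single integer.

Answer: 1

Derivation:
Step 0: ref 4 -> FAULT, frames=[4,-,-,-]
Step 1: ref 5 -> FAULT, frames=[4,5,-,-]
Step 2: ref 3 -> FAULT, frames=[4,5,3,-]
Step 3: ref 4 -> HIT, frames=[4,5,3,-]
Step 4: ref 1 -> FAULT, frames=[4,5,3,1]
Step 5: ref 1 -> HIT, frames=[4,5,3,1]
Step 6: ref 1 -> HIT, frames=[4,5,3,1]
Step 7: ref 4 -> HIT, frames=[4,5,3,1]
Step 8: ref 5 -> HIT, frames=[4,5,3,1]
Step 9: ref 5 -> HIT, frames=[4,5,3,1]
Step 10: ref 3 -> HIT, frames=[4,5,3,1]
Step 11: ref 5 -> HIT, frames=[4,5,3,1]
Step 12: ref 2 -> FAULT, evict 1, frames=[4,5,3,2]
At step 12: evicted page 1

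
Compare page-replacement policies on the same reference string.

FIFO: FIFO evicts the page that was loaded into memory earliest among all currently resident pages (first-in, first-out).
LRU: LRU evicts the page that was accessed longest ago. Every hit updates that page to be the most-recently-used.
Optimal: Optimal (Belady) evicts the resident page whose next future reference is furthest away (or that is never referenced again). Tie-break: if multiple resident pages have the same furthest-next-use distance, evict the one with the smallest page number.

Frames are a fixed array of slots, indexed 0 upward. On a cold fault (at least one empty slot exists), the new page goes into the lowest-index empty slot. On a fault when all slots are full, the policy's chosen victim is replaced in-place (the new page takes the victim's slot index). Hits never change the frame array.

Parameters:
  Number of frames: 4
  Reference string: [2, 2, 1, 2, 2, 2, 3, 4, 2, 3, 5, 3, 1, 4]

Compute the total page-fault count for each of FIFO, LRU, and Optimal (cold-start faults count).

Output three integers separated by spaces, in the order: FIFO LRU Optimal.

Answer: 5 7 5

Derivation:
--- FIFO ---
  step 0: ref 2 -> FAULT, frames=[2,-,-,-] (faults so far: 1)
  step 1: ref 2 -> HIT, frames=[2,-,-,-] (faults so far: 1)
  step 2: ref 1 -> FAULT, frames=[2,1,-,-] (faults so far: 2)
  step 3: ref 2 -> HIT, frames=[2,1,-,-] (faults so far: 2)
  step 4: ref 2 -> HIT, frames=[2,1,-,-] (faults so far: 2)
  step 5: ref 2 -> HIT, frames=[2,1,-,-] (faults so far: 2)
  step 6: ref 3 -> FAULT, frames=[2,1,3,-] (faults so far: 3)
  step 7: ref 4 -> FAULT, frames=[2,1,3,4] (faults so far: 4)
  step 8: ref 2 -> HIT, frames=[2,1,3,4] (faults so far: 4)
  step 9: ref 3 -> HIT, frames=[2,1,3,4] (faults so far: 4)
  step 10: ref 5 -> FAULT, evict 2, frames=[5,1,3,4] (faults so far: 5)
  step 11: ref 3 -> HIT, frames=[5,1,3,4] (faults so far: 5)
  step 12: ref 1 -> HIT, frames=[5,1,3,4] (faults so far: 5)
  step 13: ref 4 -> HIT, frames=[5,1,3,4] (faults so far: 5)
  FIFO total faults: 5
--- LRU ---
  step 0: ref 2 -> FAULT, frames=[2,-,-,-] (faults so far: 1)
  step 1: ref 2 -> HIT, frames=[2,-,-,-] (faults so far: 1)
  step 2: ref 1 -> FAULT, frames=[2,1,-,-] (faults so far: 2)
  step 3: ref 2 -> HIT, frames=[2,1,-,-] (faults so far: 2)
  step 4: ref 2 -> HIT, frames=[2,1,-,-] (faults so far: 2)
  step 5: ref 2 -> HIT, frames=[2,1,-,-] (faults so far: 2)
  step 6: ref 3 -> FAULT, frames=[2,1,3,-] (faults so far: 3)
  step 7: ref 4 -> FAULT, frames=[2,1,3,4] (faults so far: 4)
  step 8: ref 2 -> HIT, frames=[2,1,3,4] (faults so far: 4)
  step 9: ref 3 -> HIT, frames=[2,1,3,4] (faults so far: 4)
  step 10: ref 5 -> FAULT, evict 1, frames=[2,5,3,4] (faults so far: 5)
  step 11: ref 3 -> HIT, frames=[2,5,3,4] (faults so far: 5)
  step 12: ref 1 -> FAULT, evict 4, frames=[2,5,3,1] (faults so far: 6)
  step 13: ref 4 -> FAULT, evict 2, frames=[4,5,3,1] (faults so far: 7)
  LRU total faults: 7
--- Optimal ---
  step 0: ref 2 -> FAULT, frames=[2,-,-,-] (faults so far: 1)
  step 1: ref 2 -> HIT, frames=[2,-,-,-] (faults so far: 1)
  step 2: ref 1 -> FAULT, frames=[2,1,-,-] (faults so far: 2)
  step 3: ref 2 -> HIT, frames=[2,1,-,-] (faults so far: 2)
  step 4: ref 2 -> HIT, frames=[2,1,-,-] (faults so far: 2)
  step 5: ref 2 -> HIT, frames=[2,1,-,-] (faults so far: 2)
  step 6: ref 3 -> FAULT, frames=[2,1,3,-] (faults so far: 3)
  step 7: ref 4 -> FAULT, frames=[2,1,3,4] (faults so far: 4)
  step 8: ref 2 -> HIT, frames=[2,1,3,4] (faults so far: 4)
  step 9: ref 3 -> HIT, frames=[2,1,3,4] (faults so far: 4)
  step 10: ref 5 -> FAULT, evict 2, frames=[5,1,3,4] (faults so far: 5)
  step 11: ref 3 -> HIT, frames=[5,1,3,4] (faults so far: 5)
  step 12: ref 1 -> HIT, frames=[5,1,3,4] (faults so far: 5)
  step 13: ref 4 -> HIT, frames=[5,1,3,4] (faults so far: 5)
  Optimal total faults: 5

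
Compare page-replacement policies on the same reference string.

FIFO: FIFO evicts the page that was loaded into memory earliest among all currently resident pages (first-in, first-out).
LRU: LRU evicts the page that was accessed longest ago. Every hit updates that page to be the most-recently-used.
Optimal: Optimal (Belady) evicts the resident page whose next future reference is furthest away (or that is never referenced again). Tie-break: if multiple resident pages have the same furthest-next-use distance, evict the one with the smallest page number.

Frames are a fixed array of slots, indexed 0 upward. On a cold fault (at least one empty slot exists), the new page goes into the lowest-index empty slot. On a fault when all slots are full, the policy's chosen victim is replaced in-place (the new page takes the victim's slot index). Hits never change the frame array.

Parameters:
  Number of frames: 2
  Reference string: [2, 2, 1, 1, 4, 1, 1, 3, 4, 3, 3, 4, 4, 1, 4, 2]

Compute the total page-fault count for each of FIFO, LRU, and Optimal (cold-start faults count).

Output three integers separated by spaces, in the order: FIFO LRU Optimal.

Answer: 7 7 6

Derivation:
--- FIFO ---
  step 0: ref 2 -> FAULT, frames=[2,-] (faults so far: 1)
  step 1: ref 2 -> HIT, frames=[2,-] (faults so far: 1)
  step 2: ref 1 -> FAULT, frames=[2,1] (faults so far: 2)
  step 3: ref 1 -> HIT, frames=[2,1] (faults so far: 2)
  step 4: ref 4 -> FAULT, evict 2, frames=[4,1] (faults so far: 3)
  step 5: ref 1 -> HIT, frames=[4,1] (faults so far: 3)
  step 6: ref 1 -> HIT, frames=[4,1] (faults so far: 3)
  step 7: ref 3 -> FAULT, evict 1, frames=[4,3] (faults so far: 4)
  step 8: ref 4 -> HIT, frames=[4,3] (faults so far: 4)
  step 9: ref 3 -> HIT, frames=[4,3] (faults so far: 4)
  step 10: ref 3 -> HIT, frames=[4,3] (faults so far: 4)
  step 11: ref 4 -> HIT, frames=[4,3] (faults so far: 4)
  step 12: ref 4 -> HIT, frames=[4,3] (faults so far: 4)
  step 13: ref 1 -> FAULT, evict 4, frames=[1,3] (faults so far: 5)
  step 14: ref 4 -> FAULT, evict 3, frames=[1,4] (faults so far: 6)
  step 15: ref 2 -> FAULT, evict 1, frames=[2,4] (faults so far: 7)
  FIFO total faults: 7
--- LRU ---
  step 0: ref 2 -> FAULT, frames=[2,-] (faults so far: 1)
  step 1: ref 2 -> HIT, frames=[2,-] (faults so far: 1)
  step 2: ref 1 -> FAULT, frames=[2,1] (faults so far: 2)
  step 3: ref 1 -> HIT, frames=[2,1] (faults so far: 2)
  step 4: ref 4 -> FAULT, evict 2, frames=[4,1] (faults so far: 3)
  step 5: ref 1 -> HIT, frames=[4,1] (faults so far: 3)
  step 6: ref 1 -> HIT, frames=[4,1] (faults so far: 3)
  step 7: ref 3 -> FAULT, evict 4, frames=[3,1] (faults so far: 4)
  step 8: ref 4 -> FAULT, evict 1, frames=[3,4] (faults so far: 5)
  step 9: ref 3 -> HIT, frames=[3,4] (faults so far: 5)
  step 10: ref 3 -> HIT, frames=[3,4] (faults so far: 5)
  step 11: ref 4 -> HIT, frames=[3,4] (faults so far: 5)
  step 12: ref 4 -> HIT, frames=[3,4] (faults so far: 5)
  step 13: ref 1 -> FAULT, evict 3, frames=[1,4] (faults so far: 6)
  step 14: ref 4 -> HIT, frames=[1,4] (faults so far: 6)
  step 15: ref 2 -> FAULT, evict 1, frames=[2,4] (faults so far: 7)
  LRU total faults: 7
--- Optimal ---
  step 0: ref 2 -> FAULT, frames=[2,-] (faults so far: 1)
  step 1: ref 2 -> HIT, frames=[2,-] (faults so far: 1)
  step 2: ref 1 -> FAULT, frames=[2,1] (faults so far: 2)
  step 3: ref 1 -> HIT, frames=[2,1] (faults so far: 2)
  step 4: ref 4 -> FAULT, evict 2, frames=[4,1] (faults so far: 3)
  step 5: ref 1 -> HIT, frames=[4,1] (faults so far: 3)
  step 6: ref 1 -> HIT, frames=[4,1] (faults so far: 3)
  step 7: ref 3 -> FAULT, evict 1, frames=[4,3] (faults so far: 4)
  step 8: ref 4 -> HIT, frames=[4,3] (faults so far: 4)
  step 9: ref 3 -> HIT, frames=[4,3] (faults so far: 4)
  step 10: ref 3 -> HIT, frames=[4,3] (faults so far: 4)
  step 11: ref 4 -> HIT, frames=[4,3] (faults so far: 4)
  step 12: ref 4 -> HIT, frames=[4,3] (faults so far: 4)
  step 13: ref 1 -> FAULT, evict 3, frames=[4,1] (faults so far: 5)
  step 14: ref 4 -> HIT, frames=[4,1] (faults so far: 5)
  step 15: ref 2 -> FAULT, evict 1, frames=[4,2] (faults so far: 6)
  Optimal total faults: 6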